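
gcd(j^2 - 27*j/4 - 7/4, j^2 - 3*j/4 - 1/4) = j + 1/4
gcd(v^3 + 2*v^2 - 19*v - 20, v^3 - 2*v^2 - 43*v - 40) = v^2 + 6*v + 5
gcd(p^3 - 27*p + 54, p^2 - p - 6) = p - 3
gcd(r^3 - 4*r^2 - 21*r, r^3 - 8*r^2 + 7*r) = r^2 - 7*r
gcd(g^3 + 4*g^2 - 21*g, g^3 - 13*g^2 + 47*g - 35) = 1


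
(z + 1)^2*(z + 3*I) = z^3 + 2*z^2 + 3*I*z^2 + z + 6*I*z + 3*I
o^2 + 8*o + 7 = (o + 1)*(o + 7)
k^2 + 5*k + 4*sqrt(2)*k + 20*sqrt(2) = (k + 5)*(k + 4*sqrt(2))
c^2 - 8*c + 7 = (c - 7)*(c - 1)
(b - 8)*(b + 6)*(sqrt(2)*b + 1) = sqrt(2)*b^3 - 2*sqrt(2)*b^2 + b^2 - 48*sqrt(2)*b - 2*b - 48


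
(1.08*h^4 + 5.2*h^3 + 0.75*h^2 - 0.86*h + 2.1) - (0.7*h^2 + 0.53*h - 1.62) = 1.08*h^4 + 5.2*h^3 + 0.05*h^2 - 1.39*h + 3.72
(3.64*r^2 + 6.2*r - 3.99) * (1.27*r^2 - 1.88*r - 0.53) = 4.6228*r^4 + 1.0308*r^3 - 18.6525*r^2 + 4.2152*r + 2.1147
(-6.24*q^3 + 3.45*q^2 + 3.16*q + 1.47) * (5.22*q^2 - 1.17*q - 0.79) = -32.5728*q^5 + 25.3098*q^4 + 17.3883*q^3 + 1.2507*q^2 - 4.2163*q - 1.1613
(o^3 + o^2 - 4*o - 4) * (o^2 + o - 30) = o^5 + 2*o^4 - 33*o^3 - 38*o^2 + 116*o + 120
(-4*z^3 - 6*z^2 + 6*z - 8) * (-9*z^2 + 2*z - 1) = 36*z^5 + 46*z^4 - 62*z^3 + 90*z^2 - 22*z + 8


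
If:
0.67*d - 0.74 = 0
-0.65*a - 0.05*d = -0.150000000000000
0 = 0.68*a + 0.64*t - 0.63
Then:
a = 0.15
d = 1.10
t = 0.83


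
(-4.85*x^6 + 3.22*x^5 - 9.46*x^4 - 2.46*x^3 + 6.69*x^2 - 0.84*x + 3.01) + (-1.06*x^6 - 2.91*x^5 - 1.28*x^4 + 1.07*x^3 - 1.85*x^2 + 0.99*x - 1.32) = -5.91*x^6 + 0.31*x^5 - 10.74*x^4 - 1.39*x^3 + 4.84*x^2 + 0.15*x + 1.69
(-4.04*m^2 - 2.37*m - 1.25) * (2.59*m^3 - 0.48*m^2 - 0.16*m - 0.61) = -10.4636*m^5 - 4.1991*m^4 - 1.4535*m^3 + 3.4436*m^2 + 1.6457*m + 0.7625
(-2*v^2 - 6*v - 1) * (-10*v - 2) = 20*v^3 + 64*v^2 + 22*v + 2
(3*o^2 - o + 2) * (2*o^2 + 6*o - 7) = 6*o^4 + 16*o^3 - 23*o^2 + 19*o - 14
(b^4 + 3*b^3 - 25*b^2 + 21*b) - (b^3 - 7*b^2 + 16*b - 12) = b^4 + 2*b^3 - 18*b^2 + 5*b + 12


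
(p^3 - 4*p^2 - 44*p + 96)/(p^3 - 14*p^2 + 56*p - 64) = (p + 6)/(p - 4)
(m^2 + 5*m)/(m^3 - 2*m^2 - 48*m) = (m + 5)/(m^2 - 2*m - 48)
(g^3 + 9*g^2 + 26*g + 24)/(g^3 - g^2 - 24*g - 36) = (g + 4)/(g - 6)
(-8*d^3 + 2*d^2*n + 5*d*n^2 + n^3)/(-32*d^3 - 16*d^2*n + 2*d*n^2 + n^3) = (d - n)/(4*d - n)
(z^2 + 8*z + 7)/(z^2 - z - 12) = (z^2 + 8*z + 7)/(z^2 - z - 12)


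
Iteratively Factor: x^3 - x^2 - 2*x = (x - 2)*(x^2 + x) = (x - 2)*(x + 1)*(x)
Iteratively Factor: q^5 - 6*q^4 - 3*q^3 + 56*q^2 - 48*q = (q - 4)*(q^4 - 2*q^3 - 11*q^2 + 12*q) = (q - 4)*(q + 3)*(q^3 - 5*q^2 + 4*q) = (q - 4)*(q - 1)*(q + 3)*(q^2 - 4*q) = (q - 4)^2*(q - 1)*(q + 3)*(q)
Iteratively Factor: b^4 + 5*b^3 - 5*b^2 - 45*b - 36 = (b + 3)*(b^3 + 2*b^2 - 11*b - 12) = (b + 1)*(b + 3)*(b^2 + b - 12) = (b + 1)*(b + 3)*(b + 4)*(b - 3)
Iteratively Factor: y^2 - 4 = (y + 2)*(y - 2)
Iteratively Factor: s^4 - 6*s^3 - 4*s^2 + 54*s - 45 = (s + 3)*(s^3 - 9*s^2 + 23*s - 15) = (s - 5)*(s + 3)*(s^2 - 4*s + 3) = (s - 5)*(s - 3)*(s + 3)*(s - 1)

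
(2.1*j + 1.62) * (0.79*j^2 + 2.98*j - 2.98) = 1.659*j^3 + 7.5378*j^2 - 1.4304*j - 4.8276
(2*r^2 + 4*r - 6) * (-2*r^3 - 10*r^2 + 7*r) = -4*r^5 - 28*r^4 - 14*r^3 + 88*r^2 - 42*r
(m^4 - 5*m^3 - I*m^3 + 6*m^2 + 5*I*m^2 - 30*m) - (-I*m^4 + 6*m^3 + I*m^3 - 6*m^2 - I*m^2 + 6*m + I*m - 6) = m^4 + I*m^4 - 11*m^3 - 2*I*m^3 + 12*m^2 + 6*I*m^2 - 36*m - I*m + 6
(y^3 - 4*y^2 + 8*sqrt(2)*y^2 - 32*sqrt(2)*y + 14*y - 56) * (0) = 0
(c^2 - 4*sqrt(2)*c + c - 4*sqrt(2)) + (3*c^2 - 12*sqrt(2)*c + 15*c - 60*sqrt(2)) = 4*c^2 - 16*sqrt(2)*c + 16*c - 64*sqrt(2)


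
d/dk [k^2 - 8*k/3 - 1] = 2*k - 8/3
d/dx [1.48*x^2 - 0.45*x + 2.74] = 2.96*x - 0.45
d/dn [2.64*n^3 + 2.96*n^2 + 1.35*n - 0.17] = 7.92*n^2 + 5.92*n + 1.35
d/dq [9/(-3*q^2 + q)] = 9*(6*q - 1)/(q^2*(3*q - 1)^2)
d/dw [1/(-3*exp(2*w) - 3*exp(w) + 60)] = (2*exp(w) + 1)*exp(w)/(3*(exp(2*w) + exp(w) - 20)^2)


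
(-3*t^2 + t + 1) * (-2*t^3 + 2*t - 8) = 6*t^5 - 2*t^4 - 8*t^3 + 26*t^2 - 6*t - 8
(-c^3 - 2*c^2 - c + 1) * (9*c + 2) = -9*c^4 - 20*c^3 - 13*c^2 + 7*c + 2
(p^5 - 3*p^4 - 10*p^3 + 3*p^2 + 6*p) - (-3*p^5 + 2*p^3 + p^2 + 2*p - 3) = 4*p^5 - 3*p^4 - 12*p^3 + 2*p^2 + 4*p + 3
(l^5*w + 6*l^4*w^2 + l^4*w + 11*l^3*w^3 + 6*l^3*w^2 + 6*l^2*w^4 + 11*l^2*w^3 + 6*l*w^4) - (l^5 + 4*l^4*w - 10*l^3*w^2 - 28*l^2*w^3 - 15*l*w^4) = l^5*w - l^5 + 6*l^4*w^2 - 3*l^4*w + 11*l^3*w^3 + 16*l^3*w^2 + 6*l^2*w^4 + 39*l^2*w^3 + 21*l*w^4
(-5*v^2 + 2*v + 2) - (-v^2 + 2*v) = 2 - 4*v^2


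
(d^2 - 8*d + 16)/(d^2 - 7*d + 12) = (d - 4)/(d - 3)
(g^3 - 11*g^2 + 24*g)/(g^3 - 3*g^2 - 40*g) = (g - 3)/(g + 5)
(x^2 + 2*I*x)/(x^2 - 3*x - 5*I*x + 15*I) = x*(x + 2*I)/(x^2 - 3*x - 5*I*x + 15*I)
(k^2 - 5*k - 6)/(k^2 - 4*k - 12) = (k + 1)/(k + 2)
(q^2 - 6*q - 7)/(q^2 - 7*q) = (q + 1)/q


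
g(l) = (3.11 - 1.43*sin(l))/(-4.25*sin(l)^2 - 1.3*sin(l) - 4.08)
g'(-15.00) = 0.30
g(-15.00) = -0.80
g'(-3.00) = -0.38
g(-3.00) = -0.83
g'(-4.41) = -0.10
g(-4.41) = -0.19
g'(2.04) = -0.17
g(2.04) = -0.21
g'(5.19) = -0.21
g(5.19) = -0.70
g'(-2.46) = 0.29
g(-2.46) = -0.81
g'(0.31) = 0.70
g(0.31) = -0.55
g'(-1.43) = -0.06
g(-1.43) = -0.65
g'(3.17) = -0.56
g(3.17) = -0.78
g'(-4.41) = -0.10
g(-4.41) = -0.19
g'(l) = (3.11 - 1.43*sin(l))*(8.5*sin(l)*cos(l) + 1.3*cos(l))/(-4.25*sin(l)^2 - 1.3*sin(l) - 4.08)^2 - 1.43*cos(l)/(-4.25*sin(l)^2 - 1.3*sin(l) - 4.08) = (-6.0775*sin(l)^2 + 26.435*sin(l) + 9.8774)*cos(l)/(18.0625*sin(l)^4 + 11.05*sin(l)^3 + 36.37*sin(l)^2 + 10.608*sin(l) + 16.6464)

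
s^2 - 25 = (s - 5)*(s + 5)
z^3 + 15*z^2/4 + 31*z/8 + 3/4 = (z + 1/4)*(z + 3/2)*(z + 2)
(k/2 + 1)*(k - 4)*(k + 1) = k^3/2 - k^2/2 - 5*k - 4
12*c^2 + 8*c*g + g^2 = (2*c + g)*(6*c + g)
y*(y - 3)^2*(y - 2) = y^4 - 8*y^3 + 21*y^2 - 18*y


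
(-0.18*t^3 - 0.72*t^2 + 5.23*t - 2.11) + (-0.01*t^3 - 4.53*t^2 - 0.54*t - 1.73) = -0.19*t^3 - 5.25*t^2 + 4.69*t - 3.84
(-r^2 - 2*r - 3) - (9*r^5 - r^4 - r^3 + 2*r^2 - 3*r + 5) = -9*r^5 + r^4 + r^3 - 3*r^2 + r - 8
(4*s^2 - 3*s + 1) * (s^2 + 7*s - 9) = 4*s^4 + 25*s^3 - 56*s^2 + 34*s - 9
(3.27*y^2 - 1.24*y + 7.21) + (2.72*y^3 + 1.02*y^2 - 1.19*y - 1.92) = 2.72*y^3 + 4.29*y^2 - 2.43*y + 5.29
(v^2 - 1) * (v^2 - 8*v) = v^4 - 8*v^3 - v^2 + 8*v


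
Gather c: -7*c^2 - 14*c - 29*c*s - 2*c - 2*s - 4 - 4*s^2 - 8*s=-7*c^2 + c*(-29*s - 16) - 4*s^2 - 10*s - 4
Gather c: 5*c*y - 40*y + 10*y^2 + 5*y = 5*c*y + 10*y^2 - 35*y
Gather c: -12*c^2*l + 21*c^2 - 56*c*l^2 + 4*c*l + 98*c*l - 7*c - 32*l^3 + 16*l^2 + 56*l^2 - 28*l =c^2*(21 - 12*l) + c*(-56*l^2 + 102*l - 7) - 32*l^3 + 72*l^2 - 28*l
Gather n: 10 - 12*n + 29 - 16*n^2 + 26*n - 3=-16*n^2 + 14*n + 36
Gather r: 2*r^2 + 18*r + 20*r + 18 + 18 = 2*r^2 + 38*r + 36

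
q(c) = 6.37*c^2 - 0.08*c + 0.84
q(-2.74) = 48.88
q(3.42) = 75.07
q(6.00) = 229.68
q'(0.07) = 0.81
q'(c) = 12.74*c - 0.08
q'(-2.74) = -34.99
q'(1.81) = 22.98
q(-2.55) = 42.46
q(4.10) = 107.59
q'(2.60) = 33.04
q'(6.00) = 76.36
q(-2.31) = 35.02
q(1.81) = 21.56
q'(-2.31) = -29.51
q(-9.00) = 517.53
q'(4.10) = 52.15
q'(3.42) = 43.49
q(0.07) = 0.87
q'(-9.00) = -114.74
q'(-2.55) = -32.57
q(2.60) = 43.69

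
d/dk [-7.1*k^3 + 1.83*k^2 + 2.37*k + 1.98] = -21.3*k^2 + 3.66*k + 2.37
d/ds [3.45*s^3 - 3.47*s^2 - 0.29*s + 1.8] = 10.35*s^2 - 6.94*s - 0.29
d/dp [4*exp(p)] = 4*exp(p)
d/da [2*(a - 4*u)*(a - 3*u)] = 4*a - 14*u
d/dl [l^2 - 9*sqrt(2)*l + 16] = 2*l - 9*sqrt(2)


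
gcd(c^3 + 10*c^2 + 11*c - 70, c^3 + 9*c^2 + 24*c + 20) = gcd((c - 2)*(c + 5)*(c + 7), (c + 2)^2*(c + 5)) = c + 5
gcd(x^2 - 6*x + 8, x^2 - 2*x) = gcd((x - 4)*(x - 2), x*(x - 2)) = x - 2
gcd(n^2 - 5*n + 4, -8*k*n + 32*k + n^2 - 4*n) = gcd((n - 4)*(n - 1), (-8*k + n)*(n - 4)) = n - 4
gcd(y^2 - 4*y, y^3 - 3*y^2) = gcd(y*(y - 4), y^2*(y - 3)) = y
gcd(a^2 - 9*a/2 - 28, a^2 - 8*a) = a - 8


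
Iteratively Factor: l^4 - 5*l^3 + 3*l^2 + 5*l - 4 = (l - 1)*(l^3 - 4*l^2 - l + 4) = (l - 4)*(l - 1)*(l^2 - 1) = (l - 4)*(l - 1)^2*(l + 1)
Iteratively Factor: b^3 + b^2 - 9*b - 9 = (b + 3)*(b^2 - 2*b - 3) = (b + 1)*(b + 3)*(b - 3)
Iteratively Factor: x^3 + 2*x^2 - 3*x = (x - 1)*(x^2 + 3*x) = (x - 1)*(x + 3)*(x)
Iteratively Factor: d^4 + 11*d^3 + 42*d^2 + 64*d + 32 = (d + 1)*(d^3 + 10*d^2 + 32*d + 32) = (d + 1)*(d + 2)*(d^2 + 8*d + 16) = (d + 1)*(d + 2)*(d + 4)*(d + 4)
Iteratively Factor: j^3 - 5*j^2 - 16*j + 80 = (j - 5)*(j^2 - 16) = (j - 5)*(j + 4)*(j - 4)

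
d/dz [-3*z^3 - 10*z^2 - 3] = z*(-9*z - 20)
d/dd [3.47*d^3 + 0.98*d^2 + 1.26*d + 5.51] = 10.41*d^2 + 1.96*d + 1.26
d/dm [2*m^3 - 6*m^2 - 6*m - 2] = 6*m^2 - 12*m - 6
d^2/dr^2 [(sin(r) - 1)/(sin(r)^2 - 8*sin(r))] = (-sin(r)^2 - 4*sin(r) - 22 + 58/sin(r) + 48/sin(r)^2 - 128/sin(r)^3)/(sin(r) - 8)^3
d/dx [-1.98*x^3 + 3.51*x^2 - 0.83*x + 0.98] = -5.94*x^2 + 7.02*x - 0.83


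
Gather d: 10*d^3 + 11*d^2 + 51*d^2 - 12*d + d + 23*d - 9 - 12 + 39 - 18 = 10*d^3 + 62*d^2 + 12*d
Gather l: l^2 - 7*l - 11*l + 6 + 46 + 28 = l^2 - 18*l + 80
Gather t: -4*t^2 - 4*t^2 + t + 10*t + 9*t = -8*t^2 + 20*t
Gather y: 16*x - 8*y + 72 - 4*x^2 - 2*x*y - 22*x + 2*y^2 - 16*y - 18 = -4*x^2 - 6*x + 2*y^2 + y*(-2*x - 24) + 54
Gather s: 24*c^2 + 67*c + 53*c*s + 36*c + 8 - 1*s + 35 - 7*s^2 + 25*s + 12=24*c^2 + 103*c - 7*s^2 + s*(53*c + 24) + 55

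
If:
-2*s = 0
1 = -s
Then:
No Solution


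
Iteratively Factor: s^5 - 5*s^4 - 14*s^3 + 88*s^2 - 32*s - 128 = (s - 2)*(s^4 - 3*s^3 - 20*s^2 + 48*s + 64) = (s - 4)*(s - 2)*(s^3 + s^2 - 16*s - 16) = (s - 4)*(s - 2)*(s + 4)*(s^2 - 3*s - 4) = (s - 4)^2*(s - 2)*(s + 4)*(s + 1)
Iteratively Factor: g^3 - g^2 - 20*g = (g + 4)*(g^2 - 5*g) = (g - 5)*(g + 4)*(g)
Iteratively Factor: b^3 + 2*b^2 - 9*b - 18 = (b - 3)*(b^2 + 5*b + 6) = (b - 3)*(b + 2)*(b + 3)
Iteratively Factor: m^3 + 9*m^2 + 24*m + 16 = (m + 4)*(m^2 + 5*m + 4) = (m + 4)^2*(m + 1)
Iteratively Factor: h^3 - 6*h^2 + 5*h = (h - 1)*(h^2 - 5*h) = h*(h - 1)*(h - 5)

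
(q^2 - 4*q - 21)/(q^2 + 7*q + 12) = (q - 7)/(q + 4)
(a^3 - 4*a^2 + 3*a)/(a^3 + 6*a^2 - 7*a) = (a - 3)/(a + 7)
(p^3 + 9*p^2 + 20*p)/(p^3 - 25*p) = (p + 4)/(p - 5)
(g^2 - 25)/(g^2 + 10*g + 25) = (g - 5)/(g + 5)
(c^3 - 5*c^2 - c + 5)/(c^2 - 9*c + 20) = (c^2 - 1)/(c - 4)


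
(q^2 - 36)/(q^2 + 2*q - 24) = (q - 6)/(q - 4)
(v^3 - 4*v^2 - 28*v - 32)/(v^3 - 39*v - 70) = (v^2 - 6*v - 16)/(v^2 - 2*v - 35)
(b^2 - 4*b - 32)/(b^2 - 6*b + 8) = (b^2 - 4*b - 32)/(b^2 - 6*b + 8)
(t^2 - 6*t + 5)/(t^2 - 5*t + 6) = (t^2 - 6*t + 5)/(t^2 - 5*t + 6)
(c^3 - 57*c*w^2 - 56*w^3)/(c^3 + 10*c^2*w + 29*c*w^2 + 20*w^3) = (c^2 - c*w - 56*w^2)/(c^2 + 9*c*w + 20*w^2)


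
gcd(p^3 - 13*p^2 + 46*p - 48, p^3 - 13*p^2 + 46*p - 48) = p^3 - 13*p^2 + 46*p - 48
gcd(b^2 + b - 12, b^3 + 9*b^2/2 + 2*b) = b + 4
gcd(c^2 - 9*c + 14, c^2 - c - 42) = c - 7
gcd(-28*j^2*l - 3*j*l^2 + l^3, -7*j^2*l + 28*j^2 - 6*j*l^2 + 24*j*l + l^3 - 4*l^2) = 7*j - l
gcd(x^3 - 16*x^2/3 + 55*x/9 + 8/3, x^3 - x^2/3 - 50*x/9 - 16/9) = x^2 - 7*x/3 - 8/9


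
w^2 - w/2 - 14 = (w - 4)*(w + 7/2)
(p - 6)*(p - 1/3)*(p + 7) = p^3 + 2*p^2/3 - 127*p/3 + 14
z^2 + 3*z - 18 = (z - 3)*(z + 6)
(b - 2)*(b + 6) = b^2 + 4*b - 12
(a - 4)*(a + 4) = a^2 - 16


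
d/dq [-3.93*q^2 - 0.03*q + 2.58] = -7.86*q - 0.03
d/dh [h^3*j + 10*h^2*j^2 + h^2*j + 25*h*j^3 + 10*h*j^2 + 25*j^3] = j*(3*h^2 + 20*h*j + 2*h + 25*j^2 + 10*j)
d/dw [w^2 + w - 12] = 2*w + 1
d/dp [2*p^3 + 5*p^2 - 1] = 2*p*(3*p + 5)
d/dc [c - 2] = 1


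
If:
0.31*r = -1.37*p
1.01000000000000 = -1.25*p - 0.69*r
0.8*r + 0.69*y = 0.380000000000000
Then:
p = 0.56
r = -2.48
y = 3.43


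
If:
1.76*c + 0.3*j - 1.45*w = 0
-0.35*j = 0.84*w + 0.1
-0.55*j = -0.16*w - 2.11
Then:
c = -1.84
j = 3.39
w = -1.53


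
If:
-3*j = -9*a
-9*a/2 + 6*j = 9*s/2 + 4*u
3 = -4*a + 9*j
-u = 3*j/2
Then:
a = 3/23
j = 9/23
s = 21/23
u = -27/46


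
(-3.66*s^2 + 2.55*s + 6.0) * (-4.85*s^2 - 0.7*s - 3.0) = 17.751*s^4 - 9.8055*s^3 - 19.905*s^2 - 11.85*s - 18.0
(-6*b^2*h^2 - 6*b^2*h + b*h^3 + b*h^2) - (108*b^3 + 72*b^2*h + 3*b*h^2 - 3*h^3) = -108*b^3 - 6*b^2*h^2 - 78*b^2*h + b*h^3 - 2*b*h^2 + 3*h^3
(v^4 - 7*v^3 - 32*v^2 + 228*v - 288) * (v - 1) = v^5 - 8*v^4 - 25*v^3 + 260*v^2 - 516*v + 288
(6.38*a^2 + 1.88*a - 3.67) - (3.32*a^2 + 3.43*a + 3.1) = 3.06*a^2 - 1.55*a - 6.77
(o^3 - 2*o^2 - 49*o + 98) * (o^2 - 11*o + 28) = o^5 - 13*o^4 + o^3 + 581*o^2 - 2450*o + 2744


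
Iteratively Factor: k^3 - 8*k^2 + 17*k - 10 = (k - 2)*(k^2 - 6*k + 5) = (k - 2)*(k - 1)*(k - 5)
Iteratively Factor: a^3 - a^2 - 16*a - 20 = (a - 5)*(a^2 + 4*a + 4) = (a - 5)*(a + 2)*(a + 2)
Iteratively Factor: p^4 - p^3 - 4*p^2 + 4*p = (p)*(p^3 - p^2 - 4*p + 4) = p*(p + 2)*(p^2 - 3*p + 2) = p*(p - 2)*(p + 2)*(p - 1)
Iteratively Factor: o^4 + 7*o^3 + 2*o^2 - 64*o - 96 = (o + 2)*(o^3 + 5*o^2 - 8*o - 48) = (o - 3)*(o + 2)*(o^2 + 8*o + 16) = (o - 3)*(o + 2)*(o + 4)*(o + 4)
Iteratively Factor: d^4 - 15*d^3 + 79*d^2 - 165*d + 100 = (d - 5)*(d^3 - 10*d^2 + 29*d - 20) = (d - 5)*(d - 1)*(d^2 - 9*d + 20) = (d - 5)*(d - 4)*(d - 1)*(d - 5)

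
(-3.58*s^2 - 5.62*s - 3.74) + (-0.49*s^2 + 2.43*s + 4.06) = -4.07*s^2 - 3.19*s + 0.319999999999999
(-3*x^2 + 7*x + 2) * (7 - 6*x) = 18*x^3 - 63*x^2 + 37*x + 14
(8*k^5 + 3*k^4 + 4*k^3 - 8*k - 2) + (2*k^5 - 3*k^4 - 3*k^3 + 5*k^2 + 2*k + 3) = 10*k^5 + k^3 + 5*k^2 - 6*k + 1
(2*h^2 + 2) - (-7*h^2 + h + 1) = 9*h^2 - h + 1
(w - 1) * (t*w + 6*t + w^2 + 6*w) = t*w^2 + 5*t*w - 6*t + w^3 + 5*w^2 - 6*w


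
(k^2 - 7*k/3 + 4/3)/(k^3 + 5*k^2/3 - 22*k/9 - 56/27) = 9*(k - 1)/(9*k^2 + 27*k + 14)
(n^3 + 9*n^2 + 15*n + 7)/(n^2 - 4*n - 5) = (n^2 + 8*n + 7)/(n - 5)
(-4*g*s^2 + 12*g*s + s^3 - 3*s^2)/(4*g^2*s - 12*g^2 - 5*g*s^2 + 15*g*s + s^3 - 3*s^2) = s/(-g + s)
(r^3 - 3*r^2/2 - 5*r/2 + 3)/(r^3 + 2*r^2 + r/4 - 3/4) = 2*(r^2 - 3*r + 2)/(2*r^2 + r - 1)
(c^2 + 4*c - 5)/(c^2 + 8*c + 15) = (c - 1)/(c + 3)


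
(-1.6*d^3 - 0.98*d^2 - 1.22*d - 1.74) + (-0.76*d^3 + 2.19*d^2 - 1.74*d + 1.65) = -2.36*d^3 + 1.21*d^2 - 2.96*d - 0.0900000000000001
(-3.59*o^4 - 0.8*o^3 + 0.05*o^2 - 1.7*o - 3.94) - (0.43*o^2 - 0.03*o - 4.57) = -3.59*o^4 - 0.8*o^3 - 0.38*o^2 - 1.67*o + 0.63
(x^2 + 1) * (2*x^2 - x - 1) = 2*x^4 - x^3 + x^2 - x - 1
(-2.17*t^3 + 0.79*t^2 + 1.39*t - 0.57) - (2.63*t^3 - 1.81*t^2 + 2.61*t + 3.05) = -4.8*t^3 + 2.6*t^2 - 1.22*t - 3.62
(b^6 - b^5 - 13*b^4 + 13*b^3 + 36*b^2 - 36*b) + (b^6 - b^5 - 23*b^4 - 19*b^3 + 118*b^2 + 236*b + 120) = 2*b^6 - 2*b^5 - 36*b^4 - 6*b^3 + 154*b^2 + 200*b + 120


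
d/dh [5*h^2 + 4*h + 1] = 10*h + 4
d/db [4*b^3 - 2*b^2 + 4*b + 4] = 12*b^2 - 4*b + 4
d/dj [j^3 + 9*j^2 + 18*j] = 3*j^2 + 18*j + 18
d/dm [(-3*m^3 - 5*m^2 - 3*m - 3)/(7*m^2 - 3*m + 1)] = (-21*m^4 + 18*m^3 + 27*m^2 + 32*m - 12)/(49*m^4 - 42*m^3 + 23*m^2 - 6*m + 1)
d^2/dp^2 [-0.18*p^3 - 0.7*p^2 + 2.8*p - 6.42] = -1.08*p - 1.4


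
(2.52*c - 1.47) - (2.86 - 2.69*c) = 5.21*c - 4.33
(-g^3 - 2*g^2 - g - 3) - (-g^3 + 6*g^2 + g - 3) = -8*g^2 - 2*g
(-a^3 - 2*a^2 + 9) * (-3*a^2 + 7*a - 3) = 3*a^5 - a^4 - 11*a^3 - 21*a^2 + 63*a - 27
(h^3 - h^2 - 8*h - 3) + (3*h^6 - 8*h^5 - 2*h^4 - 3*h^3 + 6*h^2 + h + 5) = 3*h^6 - 8*h^5 - 2*h^4 - 2*h^3 + 5*h^2 - 7*h + 2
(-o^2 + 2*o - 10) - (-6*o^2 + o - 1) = 5*o^2 + o - 9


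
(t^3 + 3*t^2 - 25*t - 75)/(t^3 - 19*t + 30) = (t^2 - 2*t - 15)/(t^2 - 5*t + 6)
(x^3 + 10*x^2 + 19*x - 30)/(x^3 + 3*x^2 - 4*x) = (x^2 + 11*x + 30)/(x*(x + 4))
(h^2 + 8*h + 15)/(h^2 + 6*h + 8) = (h^2 + 8*h + 15)/(h^2 + 6*h + 8)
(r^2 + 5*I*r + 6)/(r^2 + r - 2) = (r^2 + 5*I*r + 6)/(r^2 + r - 2)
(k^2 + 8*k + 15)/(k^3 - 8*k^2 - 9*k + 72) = (k + 5)/(k^2 - 11*k + 24)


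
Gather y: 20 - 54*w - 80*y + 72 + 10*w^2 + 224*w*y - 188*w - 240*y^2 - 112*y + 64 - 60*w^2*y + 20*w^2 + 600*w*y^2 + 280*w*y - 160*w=30*w^2 - 402*w + y^2*(600*w - 240) + y*(-60*w^2 + 504*w - 192) + 156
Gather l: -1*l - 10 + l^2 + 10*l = l^2 + 9*l - 10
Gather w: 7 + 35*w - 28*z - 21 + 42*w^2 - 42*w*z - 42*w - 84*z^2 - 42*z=42*w^2 + w*(-42*z - 7) - 84*z^2 - 70*z - 14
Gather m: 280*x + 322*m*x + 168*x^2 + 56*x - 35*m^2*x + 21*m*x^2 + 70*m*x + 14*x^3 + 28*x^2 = -35*m^2*x + m*(21*x^2 + 392*x) + 14*x^3 + 196*x^2 + 336*x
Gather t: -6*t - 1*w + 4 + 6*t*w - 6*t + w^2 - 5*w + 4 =t*(6*w - 12) + w^2 - 6*w + 8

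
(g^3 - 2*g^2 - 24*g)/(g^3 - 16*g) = (g - 6)/(g - 4)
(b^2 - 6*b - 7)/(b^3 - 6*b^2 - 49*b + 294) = (b + 1)/(b^2 + b - 42)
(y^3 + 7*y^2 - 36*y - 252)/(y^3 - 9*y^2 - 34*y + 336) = (y^2 + y - 42)/(y^2 - 15*y + 56)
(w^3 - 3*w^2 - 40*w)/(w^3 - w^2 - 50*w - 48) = w*(w + 5)/(w^2 + 7*w + 6)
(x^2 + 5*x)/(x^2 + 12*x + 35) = x/(x + 7)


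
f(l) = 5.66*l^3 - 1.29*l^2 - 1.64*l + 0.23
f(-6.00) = -1258.93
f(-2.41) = -82.54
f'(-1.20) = 25.91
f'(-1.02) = 18.66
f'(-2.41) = 103.20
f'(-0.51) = 4.09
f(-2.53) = -95.54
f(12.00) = 9575.27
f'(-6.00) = 625.12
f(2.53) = 79.48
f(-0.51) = -0.02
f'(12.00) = 2412.52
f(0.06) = 0.13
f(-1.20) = -9.44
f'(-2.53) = 113.57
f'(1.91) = 55.38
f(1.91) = 31.83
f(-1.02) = -5.45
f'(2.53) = 100.52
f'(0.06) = -1.73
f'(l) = 16.98*l^2 - 2.58*l - 1.64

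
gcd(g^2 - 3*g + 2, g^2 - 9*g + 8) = g - 1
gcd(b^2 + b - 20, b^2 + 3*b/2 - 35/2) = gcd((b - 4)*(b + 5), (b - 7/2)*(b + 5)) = b + 5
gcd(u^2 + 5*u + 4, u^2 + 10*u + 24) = u + 4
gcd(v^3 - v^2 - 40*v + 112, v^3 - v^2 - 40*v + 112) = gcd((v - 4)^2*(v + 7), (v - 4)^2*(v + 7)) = v^3 - v^2 - 40*v + 112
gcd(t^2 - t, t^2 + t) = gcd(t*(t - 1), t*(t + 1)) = t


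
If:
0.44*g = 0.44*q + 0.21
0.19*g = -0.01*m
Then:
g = q + 0.477272727272727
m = -19.0*q - 9.06818181818182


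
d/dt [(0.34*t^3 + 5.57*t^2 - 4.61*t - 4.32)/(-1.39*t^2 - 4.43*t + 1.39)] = (-0.4726*t^4 - 3.0124*t^3 - 29.6652*t^2 + 3.475*t - 25.5455)/(1.9321*t^4 + 12.3154*t^3 + 15.7607*t^2 - 12.3154*t + 1.9321)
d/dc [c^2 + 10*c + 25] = 2*c + 10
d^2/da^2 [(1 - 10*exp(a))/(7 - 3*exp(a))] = (201*exp(a) + 469)*exp(a)/(27*exp(3*a) - 189*exp(2*a) + 441*exp(a) - 343)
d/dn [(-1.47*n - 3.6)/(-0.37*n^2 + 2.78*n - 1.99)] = (-0.5439*n^2 - 2.664*n + 12.9333)/(0.1369*n^4 - 2.0572*n^3 + 9.201*n^2 - 11.0644*n + 3.9601)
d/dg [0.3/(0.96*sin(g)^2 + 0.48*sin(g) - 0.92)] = -(0.576*sin(g) + 0.144)*cos(g)/(0.96*sin(g)^2 + 0.48*sin(g) - 0.92)^2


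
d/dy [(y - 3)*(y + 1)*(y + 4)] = 3*y^2 + 4*y - 11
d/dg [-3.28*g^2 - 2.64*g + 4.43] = -6.56*g - 2.64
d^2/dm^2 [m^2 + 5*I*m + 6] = 2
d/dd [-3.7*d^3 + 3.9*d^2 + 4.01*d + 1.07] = -11.1*d^2 + 7.8*d + 4.01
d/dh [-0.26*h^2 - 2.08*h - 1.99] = -0.52*h - 2.08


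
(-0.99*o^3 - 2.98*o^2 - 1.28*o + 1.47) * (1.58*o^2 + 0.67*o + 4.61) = -1.5642*o^5 - 5.3717*o^4 - 8.5829*o^3 - 12.2728*o^2 - 4.9159*o + 6.7767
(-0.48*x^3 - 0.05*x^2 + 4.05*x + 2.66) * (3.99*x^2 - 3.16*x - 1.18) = -1.9152*x^5 + 1.3173*x^4 + 16.8839*x^3 - 2.1256*x^2 - 13.1846*x - 3.1388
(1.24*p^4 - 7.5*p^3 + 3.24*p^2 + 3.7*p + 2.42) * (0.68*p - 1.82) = 0.8432*p^5 - 7.3568*p^4 + 15.8532*p^3 - 3.3808*p^2 - 5.0884*p - 4.4044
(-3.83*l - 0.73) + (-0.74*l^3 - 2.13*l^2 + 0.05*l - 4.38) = -0.74*l^3 - 2.13*l^2 - 3.78*l - 5.11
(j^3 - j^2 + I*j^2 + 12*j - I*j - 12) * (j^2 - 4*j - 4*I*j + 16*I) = j^5 - 5*j^4 - 3*I*j^4 + 20*j^3 + 15*I*j^3 - 80*j^2 - 60*I*j^2 + 64*j + 240*I*j - 192*I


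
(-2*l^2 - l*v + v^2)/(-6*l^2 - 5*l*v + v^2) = (-2*l + v)/(-6*l + v)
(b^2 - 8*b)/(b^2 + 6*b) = (b - 8)/(b + 6)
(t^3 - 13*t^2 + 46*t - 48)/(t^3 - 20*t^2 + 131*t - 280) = (t^2 - 5*t + 6)/(t^2 - 12*t + 35)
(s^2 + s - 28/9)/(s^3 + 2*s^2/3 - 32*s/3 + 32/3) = (s + 7/3)/(s^2 + 2*s - 8)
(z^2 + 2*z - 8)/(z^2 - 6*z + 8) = (z + 4)/(z - 4)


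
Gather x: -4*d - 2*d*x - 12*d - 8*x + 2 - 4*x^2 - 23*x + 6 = -16*d - 4*x^2 + x*(-2*d - 31) + 8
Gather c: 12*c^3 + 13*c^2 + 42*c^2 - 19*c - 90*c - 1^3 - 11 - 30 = 12*c^3 + 55*c^2 - 109*c - 42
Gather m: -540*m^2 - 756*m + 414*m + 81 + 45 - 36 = -540*m^2 - 342*m + 90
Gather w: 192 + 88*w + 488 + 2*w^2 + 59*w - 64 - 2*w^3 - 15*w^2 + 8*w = -2*w^3 - 13*w^2 + 155*w + 616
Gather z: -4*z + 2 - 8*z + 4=6 - 12*z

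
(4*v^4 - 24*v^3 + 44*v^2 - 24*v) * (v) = 4*v^5 - 24*v^4 + 44*v^3 - 24*v^2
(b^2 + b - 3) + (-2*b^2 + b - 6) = -b^2 + 2*b - 9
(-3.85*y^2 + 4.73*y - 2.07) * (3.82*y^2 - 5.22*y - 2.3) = -14.707*y^4 + 38.1656*y^3 - 23.743*y^2 - 0.0736000000000008*y + 4.761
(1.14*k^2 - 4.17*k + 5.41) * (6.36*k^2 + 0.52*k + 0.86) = 7.2504*k^4 - 25.9284*k^3 + 33.2196*k^2 - 0.773*k + 4.6526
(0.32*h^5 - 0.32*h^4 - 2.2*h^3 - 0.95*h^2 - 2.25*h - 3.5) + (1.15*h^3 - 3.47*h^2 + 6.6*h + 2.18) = 0.32*h^5 - 0.32*h^4 - 1.05*h^3 - 4.42*h^2 + 4.35*h - 1.32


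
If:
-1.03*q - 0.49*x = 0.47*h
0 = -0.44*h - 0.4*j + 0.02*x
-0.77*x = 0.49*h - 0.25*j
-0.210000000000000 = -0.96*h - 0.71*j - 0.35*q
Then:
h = 1.39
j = -1.59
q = 0.03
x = -1.40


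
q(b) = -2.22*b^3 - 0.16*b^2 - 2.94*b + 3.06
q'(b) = -6.66*b^2 - 0.32*b - 2.94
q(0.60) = 0.76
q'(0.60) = -5.53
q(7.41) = -930.76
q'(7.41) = -371.00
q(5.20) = -328.70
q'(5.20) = -184.69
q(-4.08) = 163.17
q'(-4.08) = -112.50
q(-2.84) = 60.97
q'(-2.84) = -55.75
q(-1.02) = 8.25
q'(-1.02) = -9.54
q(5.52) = -391.44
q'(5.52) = -207.64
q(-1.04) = 8.44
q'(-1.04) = -9.81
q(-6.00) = 494.46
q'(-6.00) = -240.78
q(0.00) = 3.06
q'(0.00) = -2.94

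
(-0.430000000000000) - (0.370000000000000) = -0.800000000000000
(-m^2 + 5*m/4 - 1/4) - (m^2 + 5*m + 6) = -2*m^2 - 15*m/4 - 25/4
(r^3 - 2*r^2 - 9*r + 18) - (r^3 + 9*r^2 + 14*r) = -11*r^2 - 23*r + 18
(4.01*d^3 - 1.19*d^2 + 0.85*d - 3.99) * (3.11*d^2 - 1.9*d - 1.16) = 12.4711*d^5 - 11.3199*d^4 + 0.2529*d^3 - 12.6435*d^2 + 6.595*d + 4.6284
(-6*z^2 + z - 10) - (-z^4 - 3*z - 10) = z^4 - 6*z^2 + 4*z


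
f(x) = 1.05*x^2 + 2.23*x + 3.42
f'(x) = 2.1*x + 2.23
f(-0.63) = 2.43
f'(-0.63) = 0.91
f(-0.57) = 2.49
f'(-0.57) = 1.03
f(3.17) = 21.04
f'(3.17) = 8.89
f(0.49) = 4.76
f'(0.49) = 3.26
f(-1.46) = 2.40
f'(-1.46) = -0.84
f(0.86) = 6.11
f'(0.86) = 4.04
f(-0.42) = 2.67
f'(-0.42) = 1.35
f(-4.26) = 12.98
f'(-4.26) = -6.72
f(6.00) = 54.60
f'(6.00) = 14.83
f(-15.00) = 206.22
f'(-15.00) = -29.27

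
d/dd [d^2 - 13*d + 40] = 2*d - 13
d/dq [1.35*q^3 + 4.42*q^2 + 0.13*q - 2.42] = 4.05*q^2 + 8.84*q + 0.13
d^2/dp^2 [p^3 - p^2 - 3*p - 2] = 6*p - 2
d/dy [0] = 0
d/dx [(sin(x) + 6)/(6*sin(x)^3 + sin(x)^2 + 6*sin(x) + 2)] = -(12*sin(x)^3 + 109*sin(x)^2 + 12*sin(x) + 34)*cos(x)/(6*sin(x)^3 + sin(x)^2 + 6*sin(x) + 2)^2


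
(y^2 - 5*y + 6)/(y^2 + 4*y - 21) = (y - 2)/(y + 7)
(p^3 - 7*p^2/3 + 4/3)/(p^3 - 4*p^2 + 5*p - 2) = (p + 2/3)/(p - 1)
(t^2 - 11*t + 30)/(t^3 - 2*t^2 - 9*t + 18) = (t^2 - 11*t + 30)/(t^3 - 2*t^2 - 9*t + 18)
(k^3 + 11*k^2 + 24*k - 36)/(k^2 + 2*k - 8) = (k^3 + 11*k^2 + 24*k - 36)/(k^2 + 2*k - 8)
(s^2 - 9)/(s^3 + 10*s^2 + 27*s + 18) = (s - 3)/(s^2 + 7*s + 6)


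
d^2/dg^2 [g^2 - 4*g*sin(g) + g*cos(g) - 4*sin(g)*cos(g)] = 4*g*sin(g) - g*cos(g) - 2*sin(g) + 8*sin(2*g) - 8*cos(g) + 2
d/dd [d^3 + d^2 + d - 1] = 3*d^2 + 2*d + 1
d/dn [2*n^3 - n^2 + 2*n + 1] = 6*n^2 - 2*n + 2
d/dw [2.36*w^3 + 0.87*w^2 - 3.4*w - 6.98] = 7.08*w^2 + 1.74*w - 3.4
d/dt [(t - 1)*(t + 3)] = 2*t + 2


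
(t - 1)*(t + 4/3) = t^2 + t/3 - 4/3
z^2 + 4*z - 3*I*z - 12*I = (z + 4)*(z - 3*I)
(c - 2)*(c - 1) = c^2 - 3*c + 2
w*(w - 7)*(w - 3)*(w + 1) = w^4 - 9*w^3 + 11*w^2 + 21*w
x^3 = x^3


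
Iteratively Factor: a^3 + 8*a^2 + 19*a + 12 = (a + 4)*(a^2 + 4*a + 3) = (a + 1)*(a + 4)*(a + 3)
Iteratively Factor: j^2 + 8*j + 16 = (j + 4)*(j + 4)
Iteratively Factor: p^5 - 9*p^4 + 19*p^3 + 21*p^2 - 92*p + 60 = (p - 2)*(p^4 - 7*p^3 + 5*p^2 + 31*p - 30) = (p - 3)*(p - 2)*(p^3 - 4*p^2 - 7*p + 10) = (p - 3)*(p - 2)*(p + 2)*(p^2 - 6*p + 5) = (p - 3)*(p - 2)*(p - 1)*(p + 2)*(p - 5)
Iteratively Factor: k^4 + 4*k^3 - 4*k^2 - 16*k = (k - 2)*(k^3 + 6*k^2 + 8*k) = k*(k - 2)*(k^2 + 6*k + 8) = k*(k - 2)*(k + 2)*(k + 4)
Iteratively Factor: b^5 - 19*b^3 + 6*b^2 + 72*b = (b - 3)*(b^4 + 3*b^3 - 10*b^2 - 24*b) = (b - 3)^2*(b^3 + 6*b^2 + 8*b) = (b - 3)^2*(b + 2)*(b^2 + 4*b) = (b - 3)^2*(b + 2)*(b + 4)*(b)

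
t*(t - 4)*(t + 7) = t^3 + 3*t^2 - 28*t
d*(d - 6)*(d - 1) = d^3 - 7*d^2 + 6*d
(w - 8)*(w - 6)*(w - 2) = w^3 - 16*w^2 + 76*w - 96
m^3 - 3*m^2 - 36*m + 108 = (m - 6)*(m - 3)*(m + 6)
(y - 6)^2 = y^2 - 12*y + 36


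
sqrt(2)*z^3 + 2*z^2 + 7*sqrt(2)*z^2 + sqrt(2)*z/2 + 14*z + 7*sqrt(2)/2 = (z + 7)*(z + sqrt(2)/2)*(sqrt(2)*z + 1)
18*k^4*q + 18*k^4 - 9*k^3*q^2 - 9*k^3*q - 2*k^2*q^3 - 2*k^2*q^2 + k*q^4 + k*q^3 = (-3*k + q)*(-2*k + q)*(3*k + q)*(k*q + k)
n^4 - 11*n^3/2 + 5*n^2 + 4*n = n*(n - 4)*(n - 2)*(n + 1/2)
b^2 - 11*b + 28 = (b - 7)*(b - 4)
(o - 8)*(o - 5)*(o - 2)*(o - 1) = o^4 - 16*o^3 + 81*o^2 - 146*o + 80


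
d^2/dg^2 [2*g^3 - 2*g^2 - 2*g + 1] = 12*g - 4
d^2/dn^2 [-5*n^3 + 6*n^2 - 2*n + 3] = 12 - 30*n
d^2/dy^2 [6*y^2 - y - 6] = 12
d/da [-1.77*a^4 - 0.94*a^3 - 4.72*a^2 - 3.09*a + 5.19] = -7.08*a^3 - 2.82*a^2 - 9.44*a - 3.09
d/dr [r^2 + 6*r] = 2*r + 6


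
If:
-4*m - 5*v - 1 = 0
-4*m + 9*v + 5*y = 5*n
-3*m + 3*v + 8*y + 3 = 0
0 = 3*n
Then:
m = -132/313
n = 0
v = 43/313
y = -183/313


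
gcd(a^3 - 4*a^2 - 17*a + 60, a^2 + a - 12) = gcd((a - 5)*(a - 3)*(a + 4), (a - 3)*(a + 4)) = a^2 + a - 12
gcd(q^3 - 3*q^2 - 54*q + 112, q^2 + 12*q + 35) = q + 7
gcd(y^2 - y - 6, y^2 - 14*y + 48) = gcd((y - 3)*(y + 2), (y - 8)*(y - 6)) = 1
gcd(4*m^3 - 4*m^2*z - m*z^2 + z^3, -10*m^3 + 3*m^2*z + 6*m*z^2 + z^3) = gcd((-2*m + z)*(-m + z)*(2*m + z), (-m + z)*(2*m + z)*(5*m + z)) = -2*m^2 + m*z + z^2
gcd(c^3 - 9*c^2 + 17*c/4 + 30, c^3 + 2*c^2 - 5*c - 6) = 1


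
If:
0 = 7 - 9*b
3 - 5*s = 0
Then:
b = 7/9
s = 3/5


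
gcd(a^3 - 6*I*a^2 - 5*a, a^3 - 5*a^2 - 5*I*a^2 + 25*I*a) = a^2 - 5*I*a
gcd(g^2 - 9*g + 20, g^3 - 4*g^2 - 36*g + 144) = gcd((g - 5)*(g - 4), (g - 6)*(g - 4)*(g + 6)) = g - 4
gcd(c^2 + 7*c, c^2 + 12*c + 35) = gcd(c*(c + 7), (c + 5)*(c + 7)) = c + 7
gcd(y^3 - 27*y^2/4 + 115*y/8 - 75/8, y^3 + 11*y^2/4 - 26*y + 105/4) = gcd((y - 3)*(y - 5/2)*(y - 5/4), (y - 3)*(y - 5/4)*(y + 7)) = y^2 - 17*y/4 + 15/4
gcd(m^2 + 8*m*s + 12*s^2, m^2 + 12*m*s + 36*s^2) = m + 6*s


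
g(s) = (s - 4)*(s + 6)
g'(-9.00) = -16.00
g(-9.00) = 39.00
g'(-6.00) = -10.00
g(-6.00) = 0.00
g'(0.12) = 2.24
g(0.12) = -23.75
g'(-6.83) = -11.66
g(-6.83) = 8.99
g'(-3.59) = -5.18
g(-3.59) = -18.29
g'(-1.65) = -1.30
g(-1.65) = -24.58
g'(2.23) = 6.46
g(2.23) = -14.57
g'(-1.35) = -0.70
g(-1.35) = -24.88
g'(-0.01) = 1.98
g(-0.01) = -24.02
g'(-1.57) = -1.14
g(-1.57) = -24.68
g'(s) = 2*s + 2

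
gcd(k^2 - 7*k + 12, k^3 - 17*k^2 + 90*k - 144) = k - 3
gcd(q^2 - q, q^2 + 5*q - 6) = q - 1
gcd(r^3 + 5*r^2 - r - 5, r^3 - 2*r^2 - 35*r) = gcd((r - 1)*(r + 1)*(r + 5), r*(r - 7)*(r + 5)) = r + 5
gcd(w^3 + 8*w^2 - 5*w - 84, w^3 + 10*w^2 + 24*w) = w + 4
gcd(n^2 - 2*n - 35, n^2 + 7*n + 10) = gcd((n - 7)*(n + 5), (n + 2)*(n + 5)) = n + 5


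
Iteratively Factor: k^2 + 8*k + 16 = (k + 4)*(k + 4)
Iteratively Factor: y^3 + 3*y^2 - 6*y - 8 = (y + 1)*(y^2 + 2*y - 8) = (y - 2)*(y + 1)*(y + 4)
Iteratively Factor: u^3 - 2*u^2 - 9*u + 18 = (u - 3)*(u^2 + u - 6) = (u - 3)*(u - 2)*(u + 3)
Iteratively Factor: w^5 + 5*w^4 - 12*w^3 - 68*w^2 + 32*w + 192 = (w - 2)*(w^4 + 7*w^3 + 2*w^2 - 64*w - 96) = (w - 3)*(w - 2)*(w^3 + 10*w^2 + 32*w + 32) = (w - 3)*(w - 2)*(w + 2)*(w^2 + 8*w + 16) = (w - 3)*(w - 2)*(w + 2)*(w + 4)*(w + 4)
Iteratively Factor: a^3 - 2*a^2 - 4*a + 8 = (a - 2)*(a^2 - 4) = (a - 2)^2*(a + 2)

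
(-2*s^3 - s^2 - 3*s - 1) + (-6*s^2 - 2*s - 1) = -2*s^3 - 7*s^2 - 5*s - 2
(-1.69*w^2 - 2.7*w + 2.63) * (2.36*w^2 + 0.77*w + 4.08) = -3.9884*w^4 - 7.6733*w^3 - 2.7674*w^2 - 8.9909*w + 10.7304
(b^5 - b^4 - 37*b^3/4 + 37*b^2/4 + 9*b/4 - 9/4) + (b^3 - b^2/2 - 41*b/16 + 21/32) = b^5 - b^4 - 33*b^3/4 + 35*b^2/4 - 5*b/16 - 51/32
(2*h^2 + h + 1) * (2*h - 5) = 4*h^3 - 8*h^2 - 3*h - 5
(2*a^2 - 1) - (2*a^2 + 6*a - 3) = 2 - 6*a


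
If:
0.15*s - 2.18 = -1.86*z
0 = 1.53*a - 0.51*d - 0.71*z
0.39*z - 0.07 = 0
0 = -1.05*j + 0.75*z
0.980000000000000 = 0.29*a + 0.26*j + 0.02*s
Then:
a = 2.42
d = 7.00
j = 0.13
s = 12.31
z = 0.18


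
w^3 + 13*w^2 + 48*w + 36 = (w + 1)*(w + 6)^2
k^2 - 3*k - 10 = (k - 5)*(k + 2)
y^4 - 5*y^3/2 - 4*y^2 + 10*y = y*(y - 5/2)*(y - 2)*(y + 2)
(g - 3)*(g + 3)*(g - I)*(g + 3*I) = g^4 + 2*I*g^3 - 6*g^2 - 18*I*g - 27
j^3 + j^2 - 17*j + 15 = (j - 3)*(j - 1)*(j + 5)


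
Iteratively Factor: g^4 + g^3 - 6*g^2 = (g)*(g^3 + g^2 - 6*g) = g*(g + 3)*(g^2 - 2*g) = g*(g - 2)*(g + 3)*(g)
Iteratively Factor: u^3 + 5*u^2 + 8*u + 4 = (u + 1)*(u^2 + 4*u + 4) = (u + 1)*(u + 2)*(u + 2)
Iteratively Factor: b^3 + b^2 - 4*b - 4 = (b - 2)*(b^2 + 3*b + 2) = (b - 2)*(b + 1)*(b + 2)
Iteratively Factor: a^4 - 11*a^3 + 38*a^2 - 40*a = (a - 2)*(a^3 - 9*a^2 + 20*a) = a*(a - 2)*(a^2 - 9*a + 20) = a*(a - 5)*(a - 2)*(a - 4)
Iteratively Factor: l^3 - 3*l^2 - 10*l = (l - 5)*(l^2 + 2*l) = l*(l - 5)*(l + 2)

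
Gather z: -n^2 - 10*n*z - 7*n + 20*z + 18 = -n^2 - 7*n + z*(20 - 10*n) + 18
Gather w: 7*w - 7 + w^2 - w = w^2 + 6*w - 7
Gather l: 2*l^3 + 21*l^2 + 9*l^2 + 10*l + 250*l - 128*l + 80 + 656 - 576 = 2*l^3 + 30*l^2 + 132*l + 160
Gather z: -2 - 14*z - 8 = -14*z - 10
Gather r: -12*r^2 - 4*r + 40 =-12*r^2 - 4*r + 40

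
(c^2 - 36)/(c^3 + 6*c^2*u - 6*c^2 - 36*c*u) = (c + 6)/(c*(c + 6*u))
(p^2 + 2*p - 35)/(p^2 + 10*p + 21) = (p - 5)/(p + 3)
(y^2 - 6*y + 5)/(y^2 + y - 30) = (y - 1)/(y + 6)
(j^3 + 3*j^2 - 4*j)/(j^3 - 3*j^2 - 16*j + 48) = j*(j - 1)/(j^2 - 7*j + 12)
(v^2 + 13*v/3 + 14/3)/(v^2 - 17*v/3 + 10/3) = (3*v^2 + 13*v + 14)/(3*v^2 - 17*v + 10)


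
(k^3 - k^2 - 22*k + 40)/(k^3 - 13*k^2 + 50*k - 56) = (k + 5)/(k - 7)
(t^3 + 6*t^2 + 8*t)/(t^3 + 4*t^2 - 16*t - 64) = t*(t + 2)/(t^2 - 16)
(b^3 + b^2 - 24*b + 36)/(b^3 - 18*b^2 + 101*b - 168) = (b^2 + 4*b - 12)/(b^2 - 15*b + 56)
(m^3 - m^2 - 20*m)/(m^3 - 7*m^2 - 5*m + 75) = m*(m + 4)/(m^2 - 2*m - 15)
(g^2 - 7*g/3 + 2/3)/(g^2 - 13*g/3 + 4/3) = (g - 2)/(g - 4)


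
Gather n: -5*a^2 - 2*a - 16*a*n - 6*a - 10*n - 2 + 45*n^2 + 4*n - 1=-5*a^2 - 8*a + 45*n^2 + n*(-16*a - 6) - 3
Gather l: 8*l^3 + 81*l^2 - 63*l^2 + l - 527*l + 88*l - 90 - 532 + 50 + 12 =8*l^3 + 18*l^2 - 438*l - 560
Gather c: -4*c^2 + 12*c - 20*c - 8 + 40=-4*c^2 - 8*c + 32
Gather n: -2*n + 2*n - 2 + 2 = 0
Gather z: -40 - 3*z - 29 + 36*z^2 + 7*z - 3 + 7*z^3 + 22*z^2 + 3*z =7*z^3 + 58*z^2 + 7*z - 72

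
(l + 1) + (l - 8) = 2*l - 7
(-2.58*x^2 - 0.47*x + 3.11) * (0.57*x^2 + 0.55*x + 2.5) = -1.4706*x^4 - 1.6869*x^3 - 4.9358*x^2 + 0.5355*x + 7.775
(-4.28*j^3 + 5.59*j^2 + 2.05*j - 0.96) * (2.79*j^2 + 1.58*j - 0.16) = -11.9412*j^5 + 8.8337*j^4 + 15.2365*j^3 - 0.3338*j^2 - 1.8448*j + 0.1536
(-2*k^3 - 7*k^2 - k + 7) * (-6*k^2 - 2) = 12*k^5 + 42*k^4 + 10*k^3 - 28*k^2 + 2*k - 14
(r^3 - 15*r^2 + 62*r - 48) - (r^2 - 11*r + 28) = r^3 - 16*r^2 + 73*r - 76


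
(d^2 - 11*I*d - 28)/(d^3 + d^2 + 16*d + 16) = (d - 7*I)/(d^2 + d*(1 + 4*I) + 4*I)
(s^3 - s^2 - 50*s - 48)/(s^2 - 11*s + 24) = (s^2 + 7*s + 6)/(s - 3)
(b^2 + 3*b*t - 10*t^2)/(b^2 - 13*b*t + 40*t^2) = (b^2 + 3*b*t - 10*t^2)/(b^2 - 13*b*t + 40*t^2)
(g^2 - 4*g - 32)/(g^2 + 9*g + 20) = (g - 8)/(g + 5)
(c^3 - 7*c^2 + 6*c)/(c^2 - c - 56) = c*(-c^2 + 7*c - 6)/(-c^2 + c + 56)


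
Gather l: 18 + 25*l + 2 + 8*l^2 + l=8*l^2 + 26*l + 20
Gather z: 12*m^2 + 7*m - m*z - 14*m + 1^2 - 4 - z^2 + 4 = 12*m^2 - m*z - 7*m - z^2 + 1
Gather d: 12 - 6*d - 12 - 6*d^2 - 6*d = -6*d^2 - 12*d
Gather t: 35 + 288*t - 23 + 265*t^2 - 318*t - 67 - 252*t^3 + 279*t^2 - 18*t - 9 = -252*t^3 + 544*t^2 - 48*t - 64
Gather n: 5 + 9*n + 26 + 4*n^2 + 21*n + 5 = 4*n^2 + 30*n + 36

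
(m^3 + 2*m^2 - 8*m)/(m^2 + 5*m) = (m^2 + 2*m - 8)/(m + 5)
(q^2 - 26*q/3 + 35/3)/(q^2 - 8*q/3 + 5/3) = (q - 7)/(q - 1)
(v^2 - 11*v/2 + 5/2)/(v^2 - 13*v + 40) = (v - 1/2)/(v - 8)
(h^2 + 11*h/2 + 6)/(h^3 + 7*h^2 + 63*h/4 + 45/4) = 2*(h + 4)/(2*h^2 + 11*h + 15)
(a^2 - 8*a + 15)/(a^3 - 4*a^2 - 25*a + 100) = (a - 3)/(a^2 + a - 20)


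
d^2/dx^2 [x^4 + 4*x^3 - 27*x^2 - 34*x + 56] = 12*x^2 + 24*x - 54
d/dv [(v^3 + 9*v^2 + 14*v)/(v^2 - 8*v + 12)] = (v^4 - 16*v^3 - 50*v^2 + 216*v + 168)/(v^4 - 16*v^3 + 88*v^2 - 192*v + 144)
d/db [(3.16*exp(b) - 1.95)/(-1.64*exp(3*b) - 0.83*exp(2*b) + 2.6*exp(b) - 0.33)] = (10.3648*exp(3*b) - 6.9712*exp(2*b) - 3.237*exp(b) + 4.0272)*exp(b)/(2.6896*exp(6*b) + 2.7224*exp(5*b) - 7.8391*exp(4*b) - 3.2336*exp(3*b) + 7.3078*exp(2*b) - 1.716*exp(b) + 0.1089)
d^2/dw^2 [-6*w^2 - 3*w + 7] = -12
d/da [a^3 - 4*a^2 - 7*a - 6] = 3*a^2 - 8*a - 7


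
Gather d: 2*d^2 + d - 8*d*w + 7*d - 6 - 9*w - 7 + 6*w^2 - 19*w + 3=2*d^2 + d*(8 - 8*w) + 6*w^2 - 28*w - 10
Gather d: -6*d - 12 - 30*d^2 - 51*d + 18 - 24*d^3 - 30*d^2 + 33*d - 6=-24*d^3 - 60*d^2 - 24*d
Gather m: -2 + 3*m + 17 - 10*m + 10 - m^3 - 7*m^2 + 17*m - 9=-m^3 - 7*m^2 + 10*m + 16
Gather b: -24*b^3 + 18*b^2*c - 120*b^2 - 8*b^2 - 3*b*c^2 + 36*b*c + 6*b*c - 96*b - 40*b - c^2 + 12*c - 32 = -24*b^3 + b^2*(18*c - 128) + b*(-3*c^2 + 42*c - 136) - c^2 + 12*c - 32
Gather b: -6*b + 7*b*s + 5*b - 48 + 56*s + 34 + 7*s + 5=b*(7*s - 1) + 63*s - 9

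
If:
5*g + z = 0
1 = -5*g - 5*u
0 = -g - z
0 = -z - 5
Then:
No Solution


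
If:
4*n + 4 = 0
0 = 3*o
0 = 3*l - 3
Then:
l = 1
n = -1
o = 0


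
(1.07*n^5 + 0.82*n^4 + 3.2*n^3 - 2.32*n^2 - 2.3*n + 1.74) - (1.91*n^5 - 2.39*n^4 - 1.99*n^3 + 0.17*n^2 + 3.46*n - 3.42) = -0.84*n^5 + 3.21*n^4 + 5.19*n^3 - 2.49*n^2 - 5.76*n + 5.16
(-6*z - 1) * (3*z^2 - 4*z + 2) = -18*z^3 + 21*z^2 - 8*z - 2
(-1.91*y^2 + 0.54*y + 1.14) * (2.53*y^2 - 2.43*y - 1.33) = -4.8323*y^4 + 6.0075*y^3 + 4.1123*y^2 - 3.4884*y - 1.5162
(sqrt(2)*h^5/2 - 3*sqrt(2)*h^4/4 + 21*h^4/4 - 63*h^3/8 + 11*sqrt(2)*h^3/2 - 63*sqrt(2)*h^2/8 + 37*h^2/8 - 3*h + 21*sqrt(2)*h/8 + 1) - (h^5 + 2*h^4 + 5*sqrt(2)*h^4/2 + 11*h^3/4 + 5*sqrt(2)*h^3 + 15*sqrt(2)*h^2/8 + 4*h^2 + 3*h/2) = -h^5 + sqrt(2)*h^5/2 - 13*sqrt(2)*h^4/4 + 13*h^4/4 - 85*h^3/8 + sqrt(2)*h^3/2 - 39*sqrt(2)*h^2/4 + 5*h^2/8 - 9*h/2 + 21*sqrt(2)*h/8 + 1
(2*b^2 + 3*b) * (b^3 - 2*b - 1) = 2*b^5 + 3*b^4 - 4*b^3 - 8*b^2 - 3*b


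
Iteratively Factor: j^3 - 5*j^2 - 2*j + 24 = (j + 2)*(j^2 - 7*j + 12) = (j - 3)*(j + 2)*(j - 4)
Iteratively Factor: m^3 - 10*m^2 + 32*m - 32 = (m - 4)*(m^2 - 6*m + 8) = (m - 4)^2*(m - 2)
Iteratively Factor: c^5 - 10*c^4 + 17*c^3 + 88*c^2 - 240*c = (c - 4)*(c^4 - 6*c^3 - 7*c^2 + 60*c) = c*(c - 4)*(c^3 - 6*c^2 - 7*c + 60) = c*(c - 5)*(c - 4)*(c^2 - c - 12) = c*(c - 5)*(c - 4)^2*(c + 3)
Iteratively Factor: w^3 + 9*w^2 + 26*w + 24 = (w + 2)*(w^2 + 7*w + 12) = (w + 2)*(w + 4)*(w + 3)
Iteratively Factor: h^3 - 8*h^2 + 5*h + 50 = (h - 5)*(h^2 - 3*h - 10) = (h - 5)*(h + 2)*(h - 5)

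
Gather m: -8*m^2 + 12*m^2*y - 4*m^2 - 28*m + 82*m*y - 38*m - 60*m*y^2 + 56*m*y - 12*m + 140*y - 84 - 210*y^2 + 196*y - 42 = m^2*(12*y - 12) + m*(-60*y^2 + 138*y - 78) - 210*y^2 + 336*y - 126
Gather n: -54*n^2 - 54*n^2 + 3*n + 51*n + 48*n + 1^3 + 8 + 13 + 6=-108*n^2 + 102*n + 28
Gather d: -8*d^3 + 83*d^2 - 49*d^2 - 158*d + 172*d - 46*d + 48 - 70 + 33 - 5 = -8*d^3 + 34*d^2 - 32*d + 6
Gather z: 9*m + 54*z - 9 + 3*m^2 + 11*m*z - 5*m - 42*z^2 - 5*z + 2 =3*m^2 + 4*m - 42*z^2 + z*(11*m + 49) - 7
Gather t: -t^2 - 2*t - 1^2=-t^2 - 2*t - 1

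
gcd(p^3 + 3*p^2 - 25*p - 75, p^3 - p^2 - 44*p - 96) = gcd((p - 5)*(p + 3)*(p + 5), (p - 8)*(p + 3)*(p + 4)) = p + 3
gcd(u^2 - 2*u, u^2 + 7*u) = u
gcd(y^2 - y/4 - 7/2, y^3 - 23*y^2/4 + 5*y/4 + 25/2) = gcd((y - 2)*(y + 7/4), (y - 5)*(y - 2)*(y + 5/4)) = y - 2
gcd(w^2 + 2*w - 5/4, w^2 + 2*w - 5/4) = w^2 + 2*w - 5/4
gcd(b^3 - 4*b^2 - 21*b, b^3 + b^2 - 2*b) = b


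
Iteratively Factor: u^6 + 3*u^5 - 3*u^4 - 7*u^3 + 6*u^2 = (u - 1)*(u^5 + 4*u^4 + u^3 - 6*u^2) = (u - 1)*(u + 2)*(u^4 + 2*u^3 - 3*u^2) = (u - 1)*(u + 2)*(u + 3)*(u^3 - u^2) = u*(u - 1)*(u + 2)*(u + 3)*(u^2 - u) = u^2*(u - 1)*(u + 2)*(u + 3)*(u - 1)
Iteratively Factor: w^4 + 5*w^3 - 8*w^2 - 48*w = (w + 4)*(w^3 + w^2 - 12*w) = (w - 3)*(w + 4)*(w^2 + 4*w) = w*(w - 3)*(w + 4)*(w + 4)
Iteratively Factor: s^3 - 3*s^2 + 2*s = (s)*(s^2 - 3*s + 2) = s*(s - 2)*(s - 1)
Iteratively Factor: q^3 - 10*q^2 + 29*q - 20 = (q - 5)*(q^2 - 5*q + 4) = (q - 5)*(q - 4)*(q - 1)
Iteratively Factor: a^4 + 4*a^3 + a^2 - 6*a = (a + 2)*(a^3 + 2*a^2 - 3*a) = (a - 1)*(a + 2)*(a^2 + 3*a) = (a - 1)*(a + 2)*(a + 3)*(a)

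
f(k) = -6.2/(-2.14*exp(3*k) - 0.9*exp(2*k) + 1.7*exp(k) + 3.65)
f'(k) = -6.2*(6.42*exp(3*k) + 1.8*exp(2*k) - 1.7*exp(k))/(-2.14*exp(3*k) - 0.9*exp(2*k) + 1.7*exp(k) + 3.65)^2 = (-39.804*exp(2*k) - 11.16*exp(k) + 10.54)*exp(k)/(2.14*exp(3*k) + 0.9*exp(2*k) - 1.7*exp(k) - 3.65)^2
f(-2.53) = -1.64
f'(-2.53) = 0.05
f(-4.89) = -1.69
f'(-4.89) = 0.01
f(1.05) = 0.13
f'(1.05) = -0.42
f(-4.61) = -1.69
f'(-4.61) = 0.01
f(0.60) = 0.67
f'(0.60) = -3.06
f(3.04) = 0.00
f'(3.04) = -0.00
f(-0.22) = -1.86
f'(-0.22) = -1.74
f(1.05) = 0.13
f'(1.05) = -0.42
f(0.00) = -2.68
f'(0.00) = -7.58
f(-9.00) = -1.70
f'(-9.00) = 0.00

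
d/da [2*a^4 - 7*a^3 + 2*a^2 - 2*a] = 8*a^3 - 21*a^2 + 4*a - 2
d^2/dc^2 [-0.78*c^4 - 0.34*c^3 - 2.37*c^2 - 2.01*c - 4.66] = -9.36*c^2 - 2.04*c - 4.74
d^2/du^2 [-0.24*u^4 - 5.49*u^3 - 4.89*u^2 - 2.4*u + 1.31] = -2.88*u^2 - 32.94*u - 9.78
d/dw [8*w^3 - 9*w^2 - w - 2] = 24*w^2 - 18*w - 1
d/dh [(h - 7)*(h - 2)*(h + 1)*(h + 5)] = 4*h^3 - 9*h^2 - 70*h + 39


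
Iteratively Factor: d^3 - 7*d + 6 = (d - 2)*(d^2 + 2*d - 3) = (d - 2)*(d + 3)*(d - 1)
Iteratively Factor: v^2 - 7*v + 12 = (v - 3)*(v - 4)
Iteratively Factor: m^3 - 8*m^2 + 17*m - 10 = (m - 5)*(m^2 - 3*m + 2) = (m - 5)*(m - 2)*(m - 1)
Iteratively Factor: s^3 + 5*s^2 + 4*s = (s)*(s^2 + 5*s + 4) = s*(s + 4)*(s + 1)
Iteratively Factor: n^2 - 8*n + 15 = (n - 5)*(n - 3)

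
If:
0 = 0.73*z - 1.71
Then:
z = 2.34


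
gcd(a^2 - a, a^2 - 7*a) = a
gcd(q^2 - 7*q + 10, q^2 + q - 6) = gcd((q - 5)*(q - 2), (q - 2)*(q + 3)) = q - 2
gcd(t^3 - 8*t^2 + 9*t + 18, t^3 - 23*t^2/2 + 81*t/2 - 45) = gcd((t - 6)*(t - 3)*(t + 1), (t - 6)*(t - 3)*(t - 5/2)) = t^2 - 9*t + 18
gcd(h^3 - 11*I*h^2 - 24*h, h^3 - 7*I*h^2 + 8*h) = h^2 - 8*I*h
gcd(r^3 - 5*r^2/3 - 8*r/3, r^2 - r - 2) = r + 1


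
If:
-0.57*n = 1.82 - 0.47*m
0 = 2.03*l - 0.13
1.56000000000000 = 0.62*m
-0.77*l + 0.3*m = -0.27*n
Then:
No Solution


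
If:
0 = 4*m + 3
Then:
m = -3/4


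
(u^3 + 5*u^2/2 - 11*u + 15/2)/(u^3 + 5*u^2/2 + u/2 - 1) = (2*u^3 + 5*u^2 - 22*u + 15)/(2*u^3 + 5*u^2 + u - 2)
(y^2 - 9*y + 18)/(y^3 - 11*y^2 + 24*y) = (y - 6)/(y*(y - 8))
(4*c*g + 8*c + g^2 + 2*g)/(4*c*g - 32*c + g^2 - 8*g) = (g + 2)/(g - 8)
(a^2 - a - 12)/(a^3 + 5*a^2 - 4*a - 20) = (a^2 - a - 12)/(a^3 + 5*a^2 - 4*a - 20)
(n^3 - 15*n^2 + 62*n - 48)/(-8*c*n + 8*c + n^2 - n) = (-n^2 + 14*n - 48)/(8*c - n)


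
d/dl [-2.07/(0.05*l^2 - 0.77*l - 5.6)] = (0.207*l - 1.5939)/(-0.05*l^2 + 0.77*l + 5.6)^2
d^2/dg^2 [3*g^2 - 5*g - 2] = 6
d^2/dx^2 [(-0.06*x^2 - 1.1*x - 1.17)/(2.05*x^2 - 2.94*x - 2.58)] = (-4.44089209850063e-16*x^4 - 9.96873999999999*x^3 - 31.40559*x^2 + 7.40214*x - 16.713612)/(8.615125*x^6 - 37.06605*x^5 + 20.63079*x^4 + 67.885776*x^3 - 25.964604*x^2 - 58.709448*x - 17.173512)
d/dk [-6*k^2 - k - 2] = -12*k - 1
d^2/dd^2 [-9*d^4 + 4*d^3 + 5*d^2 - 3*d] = -108*d^2 + 24*d + 10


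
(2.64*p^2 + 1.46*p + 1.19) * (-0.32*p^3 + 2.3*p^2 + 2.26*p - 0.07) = -0.8448*p^5 + 5.6048*p^4 + 8.9436*p^3 + 5.8518*p^2 + 2.5872*p - 0.0833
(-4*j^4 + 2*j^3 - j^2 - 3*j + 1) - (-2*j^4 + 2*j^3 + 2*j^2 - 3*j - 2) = -2*j^4 - 3*j^2 + 3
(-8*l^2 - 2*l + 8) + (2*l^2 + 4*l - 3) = -6*l^2 + 2*l + 5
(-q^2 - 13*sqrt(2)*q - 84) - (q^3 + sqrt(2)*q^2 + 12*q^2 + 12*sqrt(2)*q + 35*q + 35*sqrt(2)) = -q^3 - 13*q^2 - sqrt(2)*q^2 - 25*sqrt(2)*q - 35*q - 84 - 35*sqrt(2)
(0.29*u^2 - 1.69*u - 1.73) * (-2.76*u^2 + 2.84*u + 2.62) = -0.8004*u^4 + 5.488*u^3 + 0.735*u^2 - 9.341*u - 4.5326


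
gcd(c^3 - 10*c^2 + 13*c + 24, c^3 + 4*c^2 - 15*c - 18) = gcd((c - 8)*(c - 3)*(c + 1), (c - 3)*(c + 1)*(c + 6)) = c^2 - 2*c - 3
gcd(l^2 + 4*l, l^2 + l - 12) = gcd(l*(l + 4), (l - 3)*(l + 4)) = l + 4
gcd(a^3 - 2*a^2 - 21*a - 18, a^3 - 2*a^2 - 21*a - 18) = a^3 - 2*a^2 - 21*a - 18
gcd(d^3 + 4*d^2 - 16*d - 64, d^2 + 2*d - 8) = d + 4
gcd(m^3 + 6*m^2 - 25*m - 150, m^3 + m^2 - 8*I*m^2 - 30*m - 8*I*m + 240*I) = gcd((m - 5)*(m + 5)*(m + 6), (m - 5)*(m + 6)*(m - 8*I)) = m^2 + m - 30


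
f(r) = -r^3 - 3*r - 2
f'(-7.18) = -157.66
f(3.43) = -52.64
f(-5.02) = 139.57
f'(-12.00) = -435.00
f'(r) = -3*r^2 - 3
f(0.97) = -5.82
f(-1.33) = 4.34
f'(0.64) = -4.23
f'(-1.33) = -8.31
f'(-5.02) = -78.60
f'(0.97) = -5.82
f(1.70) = -12.01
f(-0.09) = -1.73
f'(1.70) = -11.67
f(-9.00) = 754.00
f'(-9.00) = -246.00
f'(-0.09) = -3.02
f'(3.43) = -38.29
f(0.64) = -4.18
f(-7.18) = 389.69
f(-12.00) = 1762.00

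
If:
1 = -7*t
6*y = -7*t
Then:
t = -1/7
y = 1/6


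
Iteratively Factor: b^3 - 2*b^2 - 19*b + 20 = (b - 1)*(b^2 - b - 20) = (b - 1)*(b + 4)*(b - 5)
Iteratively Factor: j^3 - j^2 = (j)*(j^2 - j) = j^2*(j - 1)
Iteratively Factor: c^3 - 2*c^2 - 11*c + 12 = (c + 3)*(c^2 - 5*c + 4) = (c - 4)*(c + 3)*(c - 1)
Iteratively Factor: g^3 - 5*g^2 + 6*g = (g)*(g^2 - 5*g + 6) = g*(g - 3)*(g - 2)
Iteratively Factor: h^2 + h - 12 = (h + 4)*(h - 3)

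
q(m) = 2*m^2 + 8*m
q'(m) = 4*m + 8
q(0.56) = 5.11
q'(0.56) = 10.24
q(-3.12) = -5.49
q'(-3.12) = -4.48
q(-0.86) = -5.40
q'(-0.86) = 4.56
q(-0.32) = -2.36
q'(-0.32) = 6.72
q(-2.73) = -6.93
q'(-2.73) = -2.92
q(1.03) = 10.36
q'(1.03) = 12.12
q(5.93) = 117.77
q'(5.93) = 31.72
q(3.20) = 46.08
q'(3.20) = 20.80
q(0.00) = 0.00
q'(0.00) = 8.00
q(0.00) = 0.00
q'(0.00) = 8.00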